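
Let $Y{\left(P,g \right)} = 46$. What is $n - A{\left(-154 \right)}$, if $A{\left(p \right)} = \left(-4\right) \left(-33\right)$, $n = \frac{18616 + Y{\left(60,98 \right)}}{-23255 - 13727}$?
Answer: $- \frac{2450143}{18491} \approx -132.5$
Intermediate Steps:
$n = - \frac{9331}{18491}$ ($n = \frac{18616 + 46}{-23255 - 13727} = \frac{18662}{-36982} = 18662 \left(- \frac{1}{36982}\right) = - \frac{9331}{18491} \approx -0.50462$)
$A{\left(p \right)} = 132$
$n - A{\left(-154 \right)} = - \frac{9331}{18491} - 132 = - \frac{2450143}{18491}$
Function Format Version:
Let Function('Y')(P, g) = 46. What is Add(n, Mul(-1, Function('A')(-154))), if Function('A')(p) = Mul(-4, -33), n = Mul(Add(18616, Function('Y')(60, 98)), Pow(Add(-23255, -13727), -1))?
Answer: Rational(-2450143, 18491) ≈ -132.50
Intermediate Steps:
n = Rational(-9331, 18491) (n = Mul(Add(18616, 46), Pow(Add(-23255, -13727), -1)) = Mul(18662, Pow(-36982, -1)) = Mul(18662, Rational(-1, 36982)) = Rational(-9331, 18491) ≈ -0.50462)
Function('A')(p) = 132
Add(n, Mul(-1, Function('A')(-154))) = Add(Rational(-9331, 18491), Mul(-1, 132)) = Add(Rational(-9331, 18491), -132) = Rational(-2450143, 18491)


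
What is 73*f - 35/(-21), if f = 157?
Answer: 34388/3 ≈ 11463.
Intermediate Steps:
73*f - 35/(-21) = 73*157 - 35/(-21) = 11461 - 35*(-1/21) = 11461 + 5/3 = 34388/3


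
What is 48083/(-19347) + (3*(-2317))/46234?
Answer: -2357550419/894489198 ≈ -2.6356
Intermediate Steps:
48083/(-19347) + (3*(-2317))/46234 = 48083*(-1/19347) - 6951*1/46234 = -48083/19347 - 6951/46234 = -2357550419/894489198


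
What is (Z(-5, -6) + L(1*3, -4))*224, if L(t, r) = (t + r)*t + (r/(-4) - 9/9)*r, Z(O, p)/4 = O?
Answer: -5152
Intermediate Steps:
Z(O, p) = 4*O
L(t, r) = r*(-1 - r/4) + t*(r + t) (L(t, r) = (r + t)*t + (r*(-1/4) - 9*1/9)*r = t*(r + t) + (-r/4 - 1)*r = t*(r + t) + (-1 - r/4)*r = t*(r + t) + r*(-1 - r/4) = r*(-1 - r/4) + t*(r + t))
(Z(-5, -6) + L(1*3, -4))*224 = (4*(-5) + ((1*3)**2 - 1*(-4) - 1/4*(-4)**2 - 4*3))*224 = (-20 + (3**2 + 4 - 1/4*16 - 4*3))*224 = (-20 + (9 + 4 - 4 - 12))*224 = (-20 - 3)*224 = -23*224 = -5152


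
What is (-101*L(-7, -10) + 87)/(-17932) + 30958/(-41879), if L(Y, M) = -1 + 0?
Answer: -140753027/187743557 ≈ -0.74971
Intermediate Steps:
L(Y, M) = -1
(-101*L(-7, -10) + 87)/(-17932) + 30958/(-41879) = (-101*(-1) + 87)/(-17932) + 30958/(-41879) = (101 + 87)*(-1/17932) + 30958*(-1/41879) = 188*(-1/17932) - 30958/41879 = -47/4483 - 30958/41879 = -140753027/187743557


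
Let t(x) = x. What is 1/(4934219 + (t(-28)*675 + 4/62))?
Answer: 31/152374891 ≈ 2.0345e-7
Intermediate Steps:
1/(4934219 + (t(-28)*675 + 4/62)) = 1/(4934219 + (-28*675 + 4/62)) = 1/(4934219 + (-18900 + (1/62)*4)) = 1/(4934219 + (-18900 + 2/31)) = 1/(4934219 - 585898/31) = 1/(152374891/31) = 31/152374891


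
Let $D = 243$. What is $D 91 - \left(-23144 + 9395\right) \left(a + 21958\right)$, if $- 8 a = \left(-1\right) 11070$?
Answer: $\frac{1283791335}{4} \approx 3.2095 \cdot 10^{8}$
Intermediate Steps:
$a = \frac{5535}{4}$ ($a = - \frac{\left(-1\right) 11070}{8} = \left(- \frac{1}{8}\right) \left(-11070\right) = \frac{5535}{4} \approx 1383.8$)
$D 91 - \left(-23144 + 9395\right) \left(a + 21958\right) = 243 \cdot 91 - \left(-23144 + 9395\right) \left(\frac{5535}{4} + 21958\right) = 22113 - \left(-13749\right) \frac{93367}{4} = 22113 - - \frac{1283702883}{4} = 22113 + \frac{1283702883}{4} = \frac{1283791335}{4}$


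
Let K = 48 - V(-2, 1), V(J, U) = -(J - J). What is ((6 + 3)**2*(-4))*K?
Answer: -15552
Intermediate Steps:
V(J, U) = 0 (V(J, U) = -1*0 = 0)
K = 48 (K = 48 - 1*0 = 48 + 0 = 48)
((6 + 3)**2*(-4))*K = ((6 + 3)**2*(-4))*48 = (9**2*(-4))*48 = (81*(-4))*48 = -324*48 = -15552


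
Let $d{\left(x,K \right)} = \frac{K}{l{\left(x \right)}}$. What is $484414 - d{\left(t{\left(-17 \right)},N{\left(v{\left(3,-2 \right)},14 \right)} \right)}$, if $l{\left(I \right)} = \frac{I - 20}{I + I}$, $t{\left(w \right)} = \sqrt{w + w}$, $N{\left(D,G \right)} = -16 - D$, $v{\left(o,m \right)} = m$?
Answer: $\frac{15016902}{31} - \frac{40 i \sqrt{34}}{31} \approx 4.8442 \cdot 10^{5} - 7.5238 i$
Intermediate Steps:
$t{\left(w \right)} = \sqrt{2} \sqrt{w}$ ($t{\left(w \right)} = \sqrt{2 w} = \sqrt{2} \sqrt{w}$)
$l{\left(I \right)} = \frac{-20 + I}{2 I}$
$d{\left(x,K \right)} = \frac{2 K x}{-20 + x}$ ($d{\left(x,K \right)} = \frac{K}{\frac{1}{2} \frac{1}{x} \left(-20 + x\right)} = K \frac{2 x}{-20 + x} = \frac{2 K x}{-20 + x}$)
$484414 - d{\left(t{\left(-17 \right)},N{\left(v{\left(3,-2 \right)},14 \right)} \right)} = 484414 - \frac{2 \left(-16 - -2\right) \sqrt{2} \sqrt{-17}}{-20 + \sqrt{2} \sqrt{-17}} = 484414 - \frac{2 \left(-16 + 2\right) \sqrt{2} i \sqrt{17}}{-20 + \sqrt{2} i \sqrt{17}} = 484414 - 2 \left(-14\right) i \sqrt{34} \frac{1}{-20 + i \sqrt{34}} = 484414 - - \frac{28 i \sqrt{34}}{-20 + i \sqrt{34}} = 484414 + \frac{28 i \sqrt{34}}{-20 + i \sqrt{34}}$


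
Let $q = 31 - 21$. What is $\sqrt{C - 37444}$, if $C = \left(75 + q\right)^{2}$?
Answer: $i \sqrt{30219} \approx 173.84 i$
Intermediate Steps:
$q = 10$ ($q = 31 - 21 = 10$)
$C = 7225$ ($C = \left(75 + 10\right)^{2} = 85^{2} = 7225$)
$\sqrt{C - 37444} = \sqrt{7225 - 37444} = \sqrt{-30219} = i \sqrt{30219}$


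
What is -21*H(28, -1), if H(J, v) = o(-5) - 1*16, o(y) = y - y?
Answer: 336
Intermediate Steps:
o(y) = 0
H(J, v) = -16 (H(J, v) = 0 - 1*16 = 0 - 16 = -16)
-21*H(28, -1) = -21*(-16) = 336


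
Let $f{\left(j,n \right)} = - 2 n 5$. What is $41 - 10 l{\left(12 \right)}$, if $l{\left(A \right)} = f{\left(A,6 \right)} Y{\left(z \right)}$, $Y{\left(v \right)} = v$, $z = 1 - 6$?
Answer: $-2959$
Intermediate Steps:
$z = -5$ ($z = 1 - 6 = -5$)
$f{\left(j,n \right)} = - 10 n$
$l{\left(A \right)} = 300$ ($l{\left(A \right)} = \left(-10\right) 6 \left(-5\right) = \left(-60\right) \left(-5\right) = 300$)
$41 - 10 l{\left(12 \right)} = 41 - 3000 = -2959$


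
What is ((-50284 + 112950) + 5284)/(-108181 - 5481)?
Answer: -33975/56831 ≈ -0.59783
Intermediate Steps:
((-50284 + 112950) + 5284)/(-108181 - 5481) = (62666 + 5284)/(-113662) = 67950*(-1/113662) = -33975/56831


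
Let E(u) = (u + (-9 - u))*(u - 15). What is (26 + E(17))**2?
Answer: 64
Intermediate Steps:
E(u) = 135 - 9*u (E(u) = -9*(-15 + u) = 135 - 9*u)
(26 + E(17))**2 = (26 + (135 - 9*17))**2 = (26 + (135 - 153))**2 = (26 - 18)**2 = 8**2 = 64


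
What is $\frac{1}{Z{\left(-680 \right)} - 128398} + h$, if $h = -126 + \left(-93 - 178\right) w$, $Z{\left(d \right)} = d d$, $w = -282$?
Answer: $\frac{25483016593}{334002} \approx 76296.0$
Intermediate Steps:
$Z{\left(d \right)} = d^{2}$
$h = 76296$ ($h = -126 + \left(-93 - 178\right) \left(-282\right) = -126 - -76422 = -126 + 76422 = 76296$)
$\frac{1}{Z{\left(-680 \right)} - 128398} + h = \frac{1}{\left(-680\right)^{2} - 128398} + 76296 = \frac{1}{462400 - 128398} + 76296 = \frac{1}{334002} + 76296 = \frac{25483016593}{334002}$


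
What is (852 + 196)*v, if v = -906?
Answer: -949488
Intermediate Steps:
(852 + 196)*v = (852 + 196)*(-906) = 1048*(-906) = -949488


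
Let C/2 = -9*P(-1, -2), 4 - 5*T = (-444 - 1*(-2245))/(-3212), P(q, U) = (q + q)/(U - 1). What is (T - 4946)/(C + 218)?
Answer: -79418111/3308360 ≈ -24.005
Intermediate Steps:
P(q, U) = 2*q/(-1 + U) (P(q, U) = (2*q)/(-1 + U) = 2*q/(-1 + U))
T = 14649/16060 (T = 4/5 - (-444 - 1*(-2245))/(5*(-3212)) = 4/5 - (-444 + 2245)*(-1)/(5*3212) = 4/5 - 1801*(-1)/(5*3212) = 4/5 - 1/5*(-1801/3212) = 4/5 + 1801/16060 = 14649/16060 ≈ 0.91214)
C = -12 (C = 2*(-18*(-1)/(-1 - 2)) = 2*(-18*(-1)/(-3)) = 2*(-18*(-1)*(-1)/3) = 2*(-9*2/3) = 2*(-6) = -12)
(T - 4946)/(C + 218) = (14649/16060 - 4946)/(-12 + 218) = -79418111/16060/206 = -79418111/16060*1/206 = -79418111/3308360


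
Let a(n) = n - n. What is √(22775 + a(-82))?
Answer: 5*√911 ≈ 150.91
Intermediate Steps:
a(n) = 0
√(22775 + a(-82)) = √(22775 + 0) = √22775 = 5*√911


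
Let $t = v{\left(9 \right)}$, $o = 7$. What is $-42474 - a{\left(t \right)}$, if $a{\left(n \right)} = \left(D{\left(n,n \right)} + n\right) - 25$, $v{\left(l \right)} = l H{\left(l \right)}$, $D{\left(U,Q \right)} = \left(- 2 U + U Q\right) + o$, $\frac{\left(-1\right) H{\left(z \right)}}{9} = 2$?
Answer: $-68862$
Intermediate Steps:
$H{\left(z \right)} = -18$ ($H{\left(z \right)} = \left(-9\right) 2 = -18$)
$D{\left(U,Q \right)} = 7 - 2 U + Q U$ ($D{\left(U,Q \right)} = \left(- 2 U + U Q\right) + 7 = \left(- 2 U + Q U\right) + 7 = 7 - 2 U + Q U$)
$v{\left(l \right)} = - 18 l$ ($v{\left(l \right)} = l \left(-18\right) = - 18 l$)
$t = -162$ ($t = \left(-18\right) 9 = -162$)
$a{\left(n \right)} = -18 + n^{2} - n$ ($a{\left(n \right)} = \left(\left(7 - 2 n + n n\right) + n\right) - 25 = \left(\left(7 - 2 n + n^{2}\right) + n\right) - 25 = \left(\left(7 + n^{2} - 2 n\right) + n\right) - 25 = \left(7 + n^{2} - n\right) - 25 = -18 + n^{2} - n$)
$-42474 - a{\left(t \right)} = -42474 - \left(-18 + \left(-162\right)^{2} - -162\right) = -42474 - \left(-18 + 26244 + 162\right) = -42474 - 26388 = -68862$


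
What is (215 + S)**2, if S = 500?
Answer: 511225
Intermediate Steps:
(215 + S)**2 = (215 + 500)**2 = 715**2 = 511225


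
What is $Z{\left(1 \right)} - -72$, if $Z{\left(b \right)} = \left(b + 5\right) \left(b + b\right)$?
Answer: $84$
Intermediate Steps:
$Z{\left(b \right)} = 2 b \left(5 + b\right)$ ($Z{\left(b \right)} = \left(5 + b\right) 2 b = 2 b \left(5 + b\right)$)
$Z{\left(1 \right)} - -72 = 2 \cdot 1 \left(5 + 1\right) - -72 = 2 \cdot 1 \cdot 6 + 72 = 12 + 72 = 84$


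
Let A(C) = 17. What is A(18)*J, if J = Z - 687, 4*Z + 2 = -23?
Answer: -47141/4 ≈ -11785.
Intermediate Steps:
Z = -25/4 (Z = -½ + (¼)*(-23) = -½ - 23/4 = -25/4 ≈ -6.2500)
J = -2773/4 (J = -25/4 - 687 = -2773/4 ≈ -693.25)
A(18)*J = 17*(-2773/4) = -47141/4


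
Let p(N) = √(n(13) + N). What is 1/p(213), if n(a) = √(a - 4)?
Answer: √6/36 ≈ 0.068041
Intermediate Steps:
n(a) = √(-4 + a)
p(N) = √(3 + N) (p(N) = √(√(-4 + 13) + N) = √(√9 + N) = √(3 + N))
1/p(213) = 1/(√(3 + 213)) = 1/(√216) = 1/(6*√6) = √6/36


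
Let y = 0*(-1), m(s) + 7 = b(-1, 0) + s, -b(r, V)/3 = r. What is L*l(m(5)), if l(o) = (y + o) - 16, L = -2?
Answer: 30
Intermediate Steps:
b(r, V) = -3*r
m(s) = -4 + s (m(s) = -7 + (-3*(-1) + s) = -7 + (3 + s) = -4 + s)
y = 0
l(o) = -16 + o (l(o) = (0 + o) - 16 = o - 16 = -16 + o)
L*l(m(5)) = -2*(-16 + (-4 + 5)) = -2*(-16 + 1) = -2*(-15) = 30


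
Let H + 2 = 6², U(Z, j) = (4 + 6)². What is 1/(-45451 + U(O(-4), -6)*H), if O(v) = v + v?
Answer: -1/42051 ≈ -2.3781e-5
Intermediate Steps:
O(v) = 2*v
U(Z, j) = 100 (U(Z, j) = 10² = 100)
H = 34 (H = -2 + 6² = -2 + 36 = 34)
1/(-45451 + U(O(-4), -6)*H) = 1/(-45451 + 100*34) = 1/(-45451 + 3400) = 1/(-42051) = -1/42051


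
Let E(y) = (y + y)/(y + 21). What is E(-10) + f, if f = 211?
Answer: 2301/11 ≈ 209.18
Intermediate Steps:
E(y) = 2*y/(21 + y) (E(y) = (2*y)/(21 + y) = 2*y/(21 + y))
E(-10) + f = 2*(-10)/(21 - 10) + 211 = 2*(-10)/11 + 211 = 2*(-10)*(1/11) + 211 = -20/11 + 211 = 2301/11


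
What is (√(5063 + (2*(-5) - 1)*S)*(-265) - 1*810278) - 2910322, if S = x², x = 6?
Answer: -3720600 - 265*√4667 ≈ -3.7387e+6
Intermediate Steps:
S = 36 (S = 6² = 36)
(√(5063 + (2*(-5) - 1)*S)*(-265) - 1*810278) - 2910322 = (√(5063 + (2*(-5) - 1)*36)*(-265) - 1*810278) - 2910322 = (√(5063 + (-10 - 1)*36)*(-265) - 810278) - 2910322 = (√(5063 - 11*36)*(-265) - 810278) - 2910322 = (√(5063 - 396)*(-265) - 810278) - 2910322 = (√4667*(-265) - 810278) - 2910322 = (-265*√4667 - 810278) - 2910322 = (-810278 - 265*√4667) - 2910322 = -3720600 - 265*√4667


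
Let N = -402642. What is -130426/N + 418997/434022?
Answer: 37552257241/29125914354 ≈ 1.2893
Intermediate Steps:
-130426/N + 418997/434022 = -130426/(-402642) + 418997/434022 = -130426*(-1/402642) + 418997*(1/434022) = 65213/201321 + 418997/434022 = 37552257241/29125914354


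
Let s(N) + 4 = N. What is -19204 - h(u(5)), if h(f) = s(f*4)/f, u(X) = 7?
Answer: -134452/7 ≈ -19207.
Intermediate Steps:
s(N) = -4 + N
h(f) = (-4 + 4*f)/f (h(f) = (-4 + f*4)/f = (-4 + 4*f)/f)
-19204 - h(u(5)) = -19204 - (4 - 4/7) = -19204 - 1*24/7 = -19204 - 24/7 = -134452/7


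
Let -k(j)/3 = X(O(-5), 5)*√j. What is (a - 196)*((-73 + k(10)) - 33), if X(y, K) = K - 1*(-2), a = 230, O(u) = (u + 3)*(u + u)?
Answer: -3604 - 714*√10 ≈ -5861.9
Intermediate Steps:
O(u) = 2*u*(3 + u) (O(u) = (3 + u)*(2*u) = 2*u*(3 + u))
X(y, K) = 2 + K (X(y, K) = K + 2 = 2 + K)
k(j) = -21*√j (k(j) = -3*(2 + 5)*√j = -21*√j)
(a - 196)*((-73 + k(10)) - 33) = (230 - 196)*((-73 - 21*√10) - 33) = 34*(-106 - 21*√10) = -3604 - 714*√10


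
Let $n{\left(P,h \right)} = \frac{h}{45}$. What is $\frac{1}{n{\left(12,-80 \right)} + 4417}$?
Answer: $\frac{9}{39737} \approx 0.00022649$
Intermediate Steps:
$n{\left(P,h \right)} = \frac{h}{45}$ ($n{\left(P,h \right)} = h \frac{1}{45} = \frac{h}{45}$)
$\frac{1}{n{\left(12,-80 \right)} + 4417} = \frac{1}{\frac{1}{45} \left(-80\right) + 4417} = \frac{1}{- \frac{16}{9} + 4417} = \frac{1}{\frac{39737}{9}} = \frac{9}{39737}$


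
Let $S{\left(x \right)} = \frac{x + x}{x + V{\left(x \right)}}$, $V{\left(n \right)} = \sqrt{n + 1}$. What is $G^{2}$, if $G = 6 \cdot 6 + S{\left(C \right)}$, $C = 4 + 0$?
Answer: $\frac{183504}{121} - \frac{6848 \sqrt{5}}{121} \approx 1390.0$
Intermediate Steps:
$V{\left(n \right)} = \sqrt{1 + n}$
$C = 4$
$S{\left(x \right)} = \frac{2 x}{x + \sqrt{1 + x}}$ ($S{\left(x \right)} = \frac{x + x}{x + \sqrt{1 + x}} = \frac{2 x}{x + \sqrt{1 + x}}$)
$G = 36 + \frac{8}{4 + \sqrt{5}}$ ($G = 6 \cdot 6 + 2 \cdot 4 \frac{1}{4 + \sqrt{1 + 4}} = 36 + 2 \cdot 4 \frac{1}{4 + \sqrt{5}} = 36 + \frac{8}{4 + \sqrt{5}} \approx 37.283$)
$G^{2} = \left(\frac{428}{11} - \frac{8 \sqrt{5}}{11}\right)^{2}$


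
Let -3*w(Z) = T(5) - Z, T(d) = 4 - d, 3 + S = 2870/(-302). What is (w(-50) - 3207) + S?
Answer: -1465834/453 ≈ -3235.8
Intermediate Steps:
S = -1888/151 (S = -3 + 2870/(-302) = -3 + 2870*(-1/302) = -3 - 1435/151 = -1888/151 ≈ -12.503)
w(Z) = 1/3 + Z/3 (w(Z) = -((4 - 1*5) - Z)/3 = -((4 - 5) - Z)/3 = -(-1 - Z)/3 = 1/3 + Z/3)
(w(-50) - 3207) + S = ((1/3 + (1/3)*(-50)) - 3207) - 1888/151 = ((1/3 - 50/3) - 3207) - 1888/151 = (-49/3 - 3207) - 1888/151 = -9670/3 - 1888/151 = -1465834/453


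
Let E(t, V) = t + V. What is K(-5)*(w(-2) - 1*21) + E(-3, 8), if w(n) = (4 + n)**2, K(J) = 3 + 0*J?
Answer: -46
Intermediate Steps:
E(t, V) = V + t
K(J) = 3 (K(J) = 3 + 0 = 3)
K(-5)*(w(-2) - 1*21) + E(-3, 8) = 3*((4 - 2)**2 - 1*21) + (8 - 3) = 3*(2**2 - 21) + 5 = 3*(4 - 21) + 5 = 3*(-17) + 5 = -51 + 5 = -46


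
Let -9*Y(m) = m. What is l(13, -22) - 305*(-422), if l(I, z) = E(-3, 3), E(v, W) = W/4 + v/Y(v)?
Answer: 514807/4 ≈ 1.2870e+5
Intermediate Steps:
Y(m) = -m/9
E(v, W) = -9 + W/4 (E(v, W) = W/4 + v/((-v/9)) = W*(¼) + v*(-9/v) = W/4 - 9 = -9 + W/4)
l(I, z) = -33/4 (l(I, z) = -9 + (¼)*3 = -9 + ¾ = -33/4)
l(13, -22) - 305*(-422) = -33/4 - 305*(-422) = -33/4 + 128710 = 514807/4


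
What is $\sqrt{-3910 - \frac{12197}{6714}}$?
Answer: $\frac{i \sqrt{19592897002}}{2238} \approx 62.544 i$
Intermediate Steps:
$\sqrt{-3910 - \frac{12197}{6714}} = \sqrt{- \frac{26263937}{6714}} = \frac{i \sqrt{19592897002}}{2238}$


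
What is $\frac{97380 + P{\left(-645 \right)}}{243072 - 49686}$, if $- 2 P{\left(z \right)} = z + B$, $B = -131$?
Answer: $\frac{48884}{96693} \approx 0.50556$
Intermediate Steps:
$P{\left(z \right)} = \frac{131}{2} - \frac{z}{2}$ ($P{\left(z \right)} = - \frac{z - 131}{2} = - \frac{-131 + z}{2} = \frac{131}{2} - \frac{z}{2}$)
$\frac{97380 + P{\left(-645 \right)}}{243072 - 49686} = \frac{97380 + \left(\frac{131}{2} - - \frac{645}{2}\right)}{243072 - 49686} = \frac{97380 + \left(\frac{131}{2} + \frac{645}{2}\right)}{193386} = \left(97380 + 388\right) \frac{1}{193386} = 97768 \cdot \frac{1}{193386} = \frac{48884}{96693}$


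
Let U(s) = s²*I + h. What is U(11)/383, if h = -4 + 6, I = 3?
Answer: 365/383 ≈ 0.95300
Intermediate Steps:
h = 2
U(s) = 2 + 3*s² (U(s) = s²*3 + 2 = 3*s² + 2 = 2 + 3*s²)
U(11)/383 = (2 + 3*11²)/383 = (2 + 3*121)*(1/383) = (2 + 363)*(1/383) = 365*(1/383) = 365/383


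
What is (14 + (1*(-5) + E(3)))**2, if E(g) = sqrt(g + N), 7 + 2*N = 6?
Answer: (18 + sqrt(10))**2/4 ≈ 111.96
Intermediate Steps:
N = -1/2 (N = -7/2 + (1/2)*6 = -7/2 + 3 = -1/2 ≈ -0.50000)
E(g) = sqrt(-1/2 + g) (E(g) = sqrt(g - 1/2) = sqrt(-1/2 + g))
(14 + (1*(-5) + E(3)))**2 = (14 + (1*(-5) + sqrt(-2 + 4*3)/2))**2 = (14 + (-5 + sqrt(-2 + 12)/2))**2 = (14 + (-5 + sqrt(10)/2))**2 = (9 + sqrt(10)/2)**2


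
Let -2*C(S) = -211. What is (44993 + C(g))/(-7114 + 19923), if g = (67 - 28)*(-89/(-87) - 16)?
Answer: 90197/25618 ≈ 3.5208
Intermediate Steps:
g = -16939/29 (g = 39*(-89*(-1/87) - 16) = 39*(89/87 - 16) = 39*(-1303/87) = -16939/29 ≈ -584.10)
C(S) = 211/2 (C(S) = -½*(-211) = 211/2)
(44993 + C(g))/(-7114 + 19923) = (44993 + 211/2)/(-7114 + 19923) = (90197/2)/12809 = (90197/2)*(1/12809) = 90197/25618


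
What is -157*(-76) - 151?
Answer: 11781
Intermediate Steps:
-157*(-76) - 151 = 11932 - 151 = 11781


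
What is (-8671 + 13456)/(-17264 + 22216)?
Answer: 4785/4952 ≈ 0.96628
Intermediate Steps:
(-8671 + 13456)/(-17264 + 22216) = 4785/4952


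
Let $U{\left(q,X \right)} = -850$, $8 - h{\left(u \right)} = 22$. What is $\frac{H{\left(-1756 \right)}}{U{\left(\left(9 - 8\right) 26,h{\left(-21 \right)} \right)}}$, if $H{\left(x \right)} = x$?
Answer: $\frac{878}{425} \approx 2.0659$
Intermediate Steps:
$h{\left(u \right)} = -14$ ($h{\left(u \right)} = 8 - 22 = -14$)
$\frac{H{\left(-1756 \right)}}{U{\left(\left(9 - 8\right) 26,h{\left(-21 \right)} \right)}} = - \frac{1756}{-850} = \left(-1756\right) \left(- \frac{1}{850}\right) = \frac{878}{425}$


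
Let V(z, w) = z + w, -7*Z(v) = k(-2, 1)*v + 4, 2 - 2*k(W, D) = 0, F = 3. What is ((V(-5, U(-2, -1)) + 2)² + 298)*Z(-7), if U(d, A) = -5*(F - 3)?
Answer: 921/7 ≈ 131.57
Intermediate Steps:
k(W, D) = 1 (k(W, D) = 1 - ½*0 = 1 + 0 = 1)
U(d, A) = 0 (U(d, A) = -5*(3 - 3) = -5*0 = 0)
Z(v) = -4/7 - v/7 (Z(v) = -(1*v + 4)/7 = -(v + 4)/7 = -(4 + v)/7 = -4/7 - v/7)
V(z, w) = w + z
((V(-5, U(-2, -1)) + 2)² + 298)*Z(-7) = (((0 - 5) + 2)² + 298)*(-4/7 - ⅐*(-7)) = ((-5 + 2)² + 298)*(-4/7 + 1) = ((-3)² + 298)*(3/7) = (9 + 298)*(3/7) = 307*(3/7) = 921/7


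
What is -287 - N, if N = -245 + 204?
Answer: -246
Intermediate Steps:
N = -41
-287 - N = -287 - 1*(-41) = -287 + 41 = -246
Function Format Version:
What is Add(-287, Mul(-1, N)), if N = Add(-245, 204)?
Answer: -246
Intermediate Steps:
N = -41
Add(-287, Mul(-1, N)) = Add(-287, Mul(-1, -41)) = Add(-287, 41) = -246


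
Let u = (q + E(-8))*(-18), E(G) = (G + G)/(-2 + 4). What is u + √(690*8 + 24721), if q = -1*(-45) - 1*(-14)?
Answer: -918 + √30241 ≈ -744.10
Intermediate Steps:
q = 59 (q = 45 + 14 = 59)
E(G) = G (E(G) = (2*G)/2 = (2*G)*(½) = G)
u = -918 (u = (59 - 8)*(-18) = 51*(-18) = -918)
u + √(690*8 + 24721) = -918 + √(690*8 + 24721) = -918 + √(5520 + 24721) = -918 + √30241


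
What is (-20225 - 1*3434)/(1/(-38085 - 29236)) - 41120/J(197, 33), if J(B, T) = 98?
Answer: 78044608851/49 ≈ 1.5927e+9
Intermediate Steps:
(-20225 - 1*3434)/(1/(-38085 - 29236)) - 41120/J(197, 33) = (-20225 - 1*3434)/(1/(-38085 - 29236)) - 41120/98 = (-20225 - 3434)/(1/(-67321)) - 41120*1/98 = -23659/(-1/67321) - 20560/49 = -23659*(-67321) - 20560/49 = 1592747539 - 20560/49 = 78044608851/49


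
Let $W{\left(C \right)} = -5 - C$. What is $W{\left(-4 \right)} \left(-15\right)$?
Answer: $15$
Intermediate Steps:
$W{\left(-4 \right)} \left(-15\right) = \left(-5 - -4\right) \left(-15\right) = \left(-5 + 4\right) \left(-15\right) = \left(-1\right) \left(-15\right) = 15$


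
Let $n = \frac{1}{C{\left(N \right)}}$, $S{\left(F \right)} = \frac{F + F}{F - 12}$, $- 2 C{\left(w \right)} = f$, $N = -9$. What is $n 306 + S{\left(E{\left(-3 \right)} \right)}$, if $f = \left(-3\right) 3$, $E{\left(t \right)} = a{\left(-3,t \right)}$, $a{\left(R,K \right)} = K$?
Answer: $\frac{342}{5} \approx 68.4$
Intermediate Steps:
$E{\left(t \right)} = t$
$f = -9$
$C{\left(w \right)} = \frac{9}{2}$ ($C{\left(w \right)} = \left(- \frac{1}{2}\right) \left(-9\right) = \frac{9}{2}$)
$S{\left(F \right)} = \frac{2 F}{-12 + F}$
$n = \frac{2}{9}$ ($n = \frac{1}{\frac{9}{2}} = \frac{2}{9} \approx 0.22222$)
$n 306 + S{\left(E{\left(-3 \right)} \right)} = \frac{2}{9} \cdot 306 + 2 \left(-3\right) \frac{1}{-12 - 3} = 68 + 2 \left(-3\right) \frac{1}{-15} = 68 + 2 \left(-3\right) \left(- \frac{1}{15}\right) = 68 + \frac{2}{5} = \frac{342}{5}$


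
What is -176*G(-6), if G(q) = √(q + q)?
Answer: -352*I*√3 ≈ -609.68*I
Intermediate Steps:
G(q) = √2*√q (G(q) = √(2*q) = √2*√q)
-176*G(-6) = -176*√2*√(-6) = -176*√2*I*√6 = -352*I*√3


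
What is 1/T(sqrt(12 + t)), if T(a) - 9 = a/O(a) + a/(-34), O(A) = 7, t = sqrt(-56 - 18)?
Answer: 1/(9 + 27*sqrt(12 + I*sqrt(74))/238) ≈ 0.10619 - 0.001504*I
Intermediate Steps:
t = I*sqrt(74) (t = sqrt(-74) = I*sqrt(74) ≈ 8.6023*I)
T(a) = 9 + 27*a/238 (T(a) = 9 + (a/7 + a/(-34)) = 9 + (a*(1/7) + a*(-1/34)) = 9 + (a/7 - a/34) = 9 + 27*a/238)
1/T(sqrt(12 + t)) = 1/(9 + 27*sqrt(12 + I*sqrt(74))/238)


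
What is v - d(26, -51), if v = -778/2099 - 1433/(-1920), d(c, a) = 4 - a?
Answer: -220140293/4030080 ≈ -54.624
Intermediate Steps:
v = 1514107/4030080 (v = -778*1/2099 - 1433*(-1/1920) = -778/2099 + 1433/1920 = 1514107/4030080 ≈ 0.37570)
v - d(26, -51) = 1514107/4030080 - (4 - 1*(-51)) = 1514107/4030080 - (4 + 51) = 1514107/4030080 - 1*55 = 1514107/4030080 - 55 = -220140293/4030080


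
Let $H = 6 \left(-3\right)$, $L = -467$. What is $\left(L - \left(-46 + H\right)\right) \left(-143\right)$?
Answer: $57629$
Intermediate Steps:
$H = -18$
$\left(L - \left(-46 + H\right)\right) \left(-143\right) = \left(-467 + \left(46 - -18\right)\right) \left(-143\right) = \left(-467 + \left(46 + 18\right)\right) \left(-143\right) = \left(-467 + 64\right) \left(-143\right) = \left(-403\right) \left(-143\right) = 57629$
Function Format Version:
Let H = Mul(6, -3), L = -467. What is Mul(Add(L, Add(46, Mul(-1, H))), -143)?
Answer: 57629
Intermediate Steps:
H = -18
Mul(Add(L, Add(46, Mul(-1, H))), -143) = Mul(Add(-467, Add(46, Mul(-1, -18))), -143) = Mul(Add(-467, Add(46, 18)), -143) = Mul(Add(-467, 64), -143) = Mul(-403, -143) = 57629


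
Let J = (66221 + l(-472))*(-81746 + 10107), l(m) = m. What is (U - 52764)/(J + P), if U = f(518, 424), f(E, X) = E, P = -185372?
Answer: 52246/4710377983 ≈ 1.1092e-5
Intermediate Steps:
U = 518
J = -4710192611 (J = (66221 - 472)*(-81746 + 10107) = 65749*(-71639) = -4710192611)
(U - 52764)/(J + P) = (518 - 52764)/(-4710192611 - 185372) = -52246/(-4710377983) = -52246*(-1/4710377983) = 52246/4710377983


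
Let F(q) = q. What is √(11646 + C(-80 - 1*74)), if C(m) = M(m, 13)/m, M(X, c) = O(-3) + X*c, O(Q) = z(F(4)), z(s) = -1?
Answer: √276504998/154 ≈ 107.98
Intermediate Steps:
O(Q) = -1
M(X, c) = -1 + X*c
C(m) = (-1 + 13*m)/m (C(m) = (-1 + m*13)/m = (-1 + 13*m)/m)
√(11646 + C(-80 - 1*74)) = √(11646 + (13 - 1/(-80 - 1*74))) = √(11646 + (13 - 1/(-80 - 74))) = √(11646 + (13 - 1/(-154))) = √(11646 + (13 - 1*(-1/154))) = √(11646 + (13 + 1/154)) = √(11646 + 2003/154) = √(1795487/154) = √276504998/154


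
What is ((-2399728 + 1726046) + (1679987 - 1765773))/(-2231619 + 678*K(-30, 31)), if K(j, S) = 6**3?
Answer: 253156/695057 ≈ 0.36422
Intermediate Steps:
K(j, S) = 216
((-2399728 + 1726046) + (1679987 - 1765773))/(-2231619 + 678*K(-30, 31)) = ((-2399728 + 1726046) + (1679987 - 1765773))/(-2231619 + 678*216) = (-673682 - 85786)/(-2231619 + 146448) = -759468/(-2085171) = -759468*(-1/2085171) = 253156/695057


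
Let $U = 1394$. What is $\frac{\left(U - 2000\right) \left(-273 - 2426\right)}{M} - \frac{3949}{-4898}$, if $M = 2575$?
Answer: $\frac{8021308087}{12612350} \approx 635.99$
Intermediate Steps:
$\frac{\left(U - 2000\right) \left(-273 - 2426\right)}{M} - \frac{3949}{-4898} = \frac{\left(1394 - 2000\right) \left(-273 - 2426\right)}{2575} - \frac{3949}{-4898} = \left(-606\right) \left(-2699\right) \frac{1}{2575} - - \frac{3949}{4898} = 1635594 \cdot \frac{1}{2575} + \frac{3949}{4898} = \frac{1635594}{2575} + \frac{3949}{4898} = \frac{8021308087}{12612350}$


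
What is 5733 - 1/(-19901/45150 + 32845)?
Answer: 1214521177881/211847407 ≈ 5733.0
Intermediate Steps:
5733 - 1/(-19901/45150 + 32845) = 5733 - 1/(-19901*1/45150 + 32845) = 5733 - 1/(-2843/6450 + 32845) = 5733 - 1/211847407/6450 = 5733 - 1*6450/211847407 = 5733 - 6450/211847407 = 1214521177881/211847407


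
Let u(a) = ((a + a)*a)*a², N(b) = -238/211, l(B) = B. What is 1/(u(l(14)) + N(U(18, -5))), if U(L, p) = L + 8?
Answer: 211/16211314 ≈ 1.3016e-5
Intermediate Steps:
U(L, p) = 8 + L
N(b) = -238/211 (N(b) = -238*1/211 = -238/211)
u(a) = 2*a⁴ (u(a) = ((2*a)*a)*a² = (2*a²)*a² = 2*a⁴)
1/(u(l(14)) + N(U(18, -5))) = 1/(2*14⁴ - 238/211) = 1/(2*38416 - 238/211) = 1/(76832 - 238/211) = 1/(16211314/211) = 211/16211314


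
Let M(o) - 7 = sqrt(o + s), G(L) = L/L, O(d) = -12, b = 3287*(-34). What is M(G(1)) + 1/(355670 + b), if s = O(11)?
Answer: 1707385/243912 + I*sqrt(11) ≈ 7.0 + 3.3166*I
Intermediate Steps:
b = -111758
G(L) = 1
s = -12
M(o) = 7 + sqrt(-12 + o) (M(o) = 7 + sqrt(o - 12) = 7 + sqrt(-12 + o))
M(G(1)) + 1/(355670 + b) = (7 + sqrt(-12 + 1)) + 1/(355670 - 111758) = (7 + sqrt(-11)) + 1/243912 = (7 + I*sqrt(11)) + 1/243912 = 1707385/243912 + I*sqrt(11)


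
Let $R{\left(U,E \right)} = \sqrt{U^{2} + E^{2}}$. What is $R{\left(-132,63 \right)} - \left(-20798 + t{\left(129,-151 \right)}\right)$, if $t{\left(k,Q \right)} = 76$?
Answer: $20722 + 3 \sqrt{2377} \approx 20868.0$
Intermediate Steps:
$R{\left(U,E \right)} = \sqrt{E^{2} + U^{2}}$
$R{\left(-132,63 \right)} - \left(-20798 + t{\left(129,-151 \right)}\right) = \sqrt{63^{2} + \left(-132\right)^{2}} + \left(20798 - 76\right) = \sqrt{3969 + 17424} + \left(20798 - 76\right) = \sqrt{21393} + 20722 = 3 \sqrt{2377} + 20722 = 20722 + 3 \sqrt{2377}$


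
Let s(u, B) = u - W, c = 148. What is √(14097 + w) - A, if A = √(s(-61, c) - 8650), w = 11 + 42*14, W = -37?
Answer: 2*√3674 - I*√8674 ≈ 121.23 - 93.134*I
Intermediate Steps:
w = 599 (w = 11 + 588 = 599)
s(u, B) = 37 + u (s(u, B) = u - 1*(-37) = u + 37 = 37 + u)
A = I*√8674 (A = √((37 - 61) - 8650) = √(-24 - 8650) = √(-8674) = I*√8674 ≈ 93.134*I)
√(14097 + w) - A = √(14097 + 599) - I*√8674 = √14696 - I*√8674 = 2*√3674 - I*√8674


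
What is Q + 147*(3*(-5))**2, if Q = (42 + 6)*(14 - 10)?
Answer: 33267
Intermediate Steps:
Q = 192 (Q = 48*4 = 192)
Q + 147*(3*(-5))**2 = 192 + 147*(3*(-5))**2 = 192 + 147*(-15)**2 = 192 + 147*225 = 192 + 33075 = 33267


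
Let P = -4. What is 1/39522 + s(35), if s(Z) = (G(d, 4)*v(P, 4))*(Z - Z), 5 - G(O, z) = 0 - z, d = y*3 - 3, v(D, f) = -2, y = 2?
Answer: 1/39522 ≈ 2.5302e-5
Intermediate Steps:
d = 3 (d = 2*3 - 3 = 6 - 3 = 3)
G(O, z) = 5 + z (G(O, z) = 5 - (0 - z) = 5 - (-1)*z = 5 + z)
s(Z) = 0 (s(Z) = ((5 + 4)*(-2))*(Z - Z) = (9*(-2))*0 = -18*0 = 0)
1/39522 + s(35) = 1/39522 + 0 = 1/39522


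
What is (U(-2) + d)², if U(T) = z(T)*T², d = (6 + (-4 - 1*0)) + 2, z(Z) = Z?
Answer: 16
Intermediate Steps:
d = 4 (d = (6 + (-4 + 0)) + 2 = (6 - 4) + 2 = 2 + 2 = 4)
U(T) = T³ (U(T) = T*T² = T³)
(U(-2) + d)² = ((-2)³ + 4)² = (-8 + 4)² = (-4)² = 16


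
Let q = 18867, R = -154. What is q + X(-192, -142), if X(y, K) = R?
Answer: 18713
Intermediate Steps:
X(y, K) = -154
q + X(-192, -142) = 18867 - 154 = 18713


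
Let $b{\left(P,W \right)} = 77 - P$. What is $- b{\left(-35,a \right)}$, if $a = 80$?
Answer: $-112$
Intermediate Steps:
$- b{\left(-35,a \right)} = - (77 - -35) = - (77 + 35) = \left(-1\right) 112 = -112$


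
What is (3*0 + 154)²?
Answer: 23716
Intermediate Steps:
(3*0 + 154)² = (0 + 154)² = 154² = 23716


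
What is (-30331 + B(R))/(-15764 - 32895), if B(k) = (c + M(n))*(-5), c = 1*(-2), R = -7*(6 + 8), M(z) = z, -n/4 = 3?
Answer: 30261/48659 ≈ 0.62190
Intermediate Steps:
n = -12 (n = -4*3 = -12)
R = -98 (R = -7*14 = -98)
c = -2
B(k) = 70 (B(k) = (-2 - 12)*(-5) = -14*(-5) = 70)
(-30331 + B(R))/(-15764 - 32895) = (-30331 + 70)/(-15764 - 32895) = -30261/(-48659) = -30261*(-1/48659) = 30261/48659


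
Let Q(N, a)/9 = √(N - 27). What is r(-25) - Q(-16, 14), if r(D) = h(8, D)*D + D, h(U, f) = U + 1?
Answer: -250 - 9*I*√43 ≈ -250.0 - 59.017*I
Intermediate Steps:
h(U, f) = 1 + U
Q(N, a) = 9*√(-27 + N) (Q(N, a) = 9*√(N - 27) = 9*√(-27 + N))
r(D) = 10*D (r(D) = (1 + 8)*D + D = 9*D + D = 10*D)
r(-25) - Q(-16, 14) = 10*(-25) - 9*√(-27 - 16) = -250 - 9*√(-43) = -250 - 9*I*√43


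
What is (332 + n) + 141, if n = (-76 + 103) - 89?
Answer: 411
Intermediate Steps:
n = -62 (n = 27 - 89 = -62)
(332 + n) + 141 = (332 - 62) + 141 = 270 + 141 = 411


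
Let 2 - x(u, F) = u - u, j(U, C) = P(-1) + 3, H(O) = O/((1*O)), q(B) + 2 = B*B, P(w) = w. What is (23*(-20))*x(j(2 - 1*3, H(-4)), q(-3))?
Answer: -920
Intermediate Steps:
q(B) = -2 + B² (q(B) = -2 + B*B = -2 + B²)
H(O) = 1 (H(O) = O/O = 1)
j(U, C) = 2 (j(U, C) = -1 + 3 = 2)
x(u, F) = 2 (x(u, F) = 2 - (u - u) = 2 - 1*0 = 2 + 0 = 2)
(23*(-20))*x(j(2 - 1*3, H(-4)), q(-3)) = (23*(-20))*2 = -460*2 = -920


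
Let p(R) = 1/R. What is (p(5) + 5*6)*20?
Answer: 604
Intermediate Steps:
(p(5) + 5*6)*20 = (1/5 + 5*6)*20 = (⅕ + 30)*20 = (151/5)*20 = 604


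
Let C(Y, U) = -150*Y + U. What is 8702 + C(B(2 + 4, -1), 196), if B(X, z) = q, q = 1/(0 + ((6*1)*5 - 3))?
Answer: 80032/9 ≈ 8892.4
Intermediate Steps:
q = 1/27 (q = 1/(0 + (6*5 - 3)) = 1/(0 + (30 - 3)) = 1/(0 + 27) = 1/27 ≈ 0.037037)
B(X, z) = 1/27
C(Y, U) = U - 150*Y
8702 + C(B(2 + 4, -1), 196) = 8702 + (196 - 150*1/27) = 8702 + (196 - 50/9) = 8702 + 1714/9 = 80032/9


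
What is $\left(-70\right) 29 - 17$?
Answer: $-2047$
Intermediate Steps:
$\left(-70\right) 29 - 17 = -2030 - 17 = -2047$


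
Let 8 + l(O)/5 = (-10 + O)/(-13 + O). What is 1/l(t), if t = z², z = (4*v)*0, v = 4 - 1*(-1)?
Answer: -13/470 ≈ -0.027660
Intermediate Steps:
v = 5 (v = 4 + 1 = 5)
z = 0 (z = (4*5)*0 = 20*0 = 0)
t = 0 (t = 0² = 0)
l(O) = -40 + 5*(-10 + O)/(-13 + O) (l(O) = -40 + 5*((-10 + O)/(-13 + O)) = -40 + 5*(-10 + O)/(-13 + O))
1/l(t) = 1/(5*(94 - 7*0)/(-13 + 0)) = 1/(5*(94 + 0)/(-13)) = 1/(5*(-1/13)*94) = 1/(-470/13) = -13/470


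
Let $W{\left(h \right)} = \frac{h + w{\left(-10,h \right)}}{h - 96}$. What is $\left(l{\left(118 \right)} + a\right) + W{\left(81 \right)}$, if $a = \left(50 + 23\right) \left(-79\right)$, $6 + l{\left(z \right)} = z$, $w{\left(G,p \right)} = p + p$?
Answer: $- \frac{28356}{5} \approx -5671.2$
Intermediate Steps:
$w{\left(G,p \right)} = 2 p$
$l{\left(z \right)} = -6 + z$
$W{\left(h \right)} = \frac{3 h}{-96 + h}$ ($W{\left(h \right)} = \frac{h + 2 h}{h - 96} = \frac{3 h}{-96 + h}$)
$a = -5767$ ($a = 73 \left(-79\right) = -5767$)
$\left(l{\left(118 \right)} + a\right) + W{\left(81 \right)} = \left(\left(-6 + 118\right) - 5767\right) + 3 \cdot 81 \frac{1}{-96 + 81} = \left(112 - 5767\right) + 3 \cdot 81 \frac{1}{-15} = -5655 + 3 \cdot 81 \left(- \frac{1}{15}\right) = -5655 - \frac{81}{5} = - \frac{28356}{5}$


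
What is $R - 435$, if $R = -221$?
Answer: $-656$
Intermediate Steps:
$R - 435 = -221 - 435 = -656$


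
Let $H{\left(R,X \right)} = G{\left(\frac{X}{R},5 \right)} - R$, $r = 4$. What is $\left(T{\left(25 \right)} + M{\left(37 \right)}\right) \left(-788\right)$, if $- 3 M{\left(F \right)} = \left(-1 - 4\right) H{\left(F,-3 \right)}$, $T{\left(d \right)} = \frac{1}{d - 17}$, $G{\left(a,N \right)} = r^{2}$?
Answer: $\frac{54963}{2} \approx 27482.0$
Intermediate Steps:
$G{\left(a,N \right)} = 16$ ($G{\left(a,N \right)} = 4^{2} = 16$)
$T{\left(d \right)} = \frac{1}{-17 + d}$
$H{\left(R,X \right)} = 16 - R$
$M{\left(F \right)} = \frac{80}{3} - \frac{5 F}{3}$ ($M{\left(F \right)} = - \frac{\left(-1 - 4\right) \left(16 - F\right)}{3} = - \frac{\left(-5\right) \left(16 - F\right)}{3} = - \frac{-80 + 5 F}{3} = \frac{80}{3} - \frac{5 F}{3}$)
$\left(T{\left(25 \right)} + M{\left(37 \right)}\right) \left(-788\right) = \left(\frac{1}{-17 + 25} + \left(\frac{80}{3} - \frac{185}{3}\right)\right) \left(-788\right) = \left(\frac{1}{8} + \left(\frac{80}{3} - \frac{185}{3}\right)\right) \left(-788\right) = \left(\frac{1}{8} - 35\right) \left(-788\right) = \left(- \frac{279}{8}\right) \left(-788\right) = \frac{54963}{2}$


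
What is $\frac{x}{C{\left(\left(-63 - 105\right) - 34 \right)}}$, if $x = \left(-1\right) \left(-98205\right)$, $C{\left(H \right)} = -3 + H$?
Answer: $- \frac{19641}{41} \approx -479.05$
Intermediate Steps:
$x = 98205$
$\frac{x}{C{\left(\left(-63 - 105\right) - 34 \right)}} = \frac{98205}{-3 - 202} = \frac{98205}{-205} = 98205 \left(- \frac{1}{205}\right) = - \frac{19641}{41}$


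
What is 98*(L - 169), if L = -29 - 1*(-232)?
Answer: 3332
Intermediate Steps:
L = 203 (L = -29 + 232 = 203)
98*(L - 169) = 98*(203 - 169) = 98*34 = 3332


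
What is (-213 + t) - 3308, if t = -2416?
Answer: -5937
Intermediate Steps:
(-213 + t) - 3308 = (-213 - 2416) - 3308 = -2629 - 3308 = -5937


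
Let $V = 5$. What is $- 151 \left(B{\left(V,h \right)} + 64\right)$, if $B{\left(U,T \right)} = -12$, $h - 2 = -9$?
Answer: $-7852$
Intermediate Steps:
$h = -7$ ($h = 2 - 9 = -7$)
$- 151 \left(B{\left(V,h \right)} + 64\right) = - 151 \left(-12 + 64\right) = \left(-151\right) 52 = -7852$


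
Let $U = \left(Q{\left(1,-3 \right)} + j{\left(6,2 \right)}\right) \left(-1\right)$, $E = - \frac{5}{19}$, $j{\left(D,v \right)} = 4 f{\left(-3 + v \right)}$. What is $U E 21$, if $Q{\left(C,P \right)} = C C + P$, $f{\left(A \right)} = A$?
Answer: $- \frac{630}{19} \approx -33.158$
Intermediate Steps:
$Q{\left(C,P \right)} = P + C^{2}$ ($Q{\left(C,P \right)} = C^{2} + P = P + C^{2}$)
$j{\left(D,v \right)} = -12 + 4 v$ ($j{\left(D,v \right)} = 4 \left(-3 + v\right) = -12 + 4 v$)
$E = - \frac{5}{19}$ ($E = \left(-5\right) \frac{1}{19} = - \frac{5}{19} \approx -0.26316$)
$U = 6$ ($U = \left(\left(-3 + 1^{2}\right) + \left(-12 + 4 \cdot 2\right)\right) \left(-1\right) = \left(\left(-3 + 1\right) + \left(-12 + 8\right)\right) \left(-1\right) = \left(-2 - 4\right) \left(-1\right) = \left(-6\right) \left(-1\right) = 6$)
$U E 21 = 6 \left(- \frac{5}{19}\right) 21 = \left(- \frac{30}{19}\right) 21 = - \frac{630}{19}$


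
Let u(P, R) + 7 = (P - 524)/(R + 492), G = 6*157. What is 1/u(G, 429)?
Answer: -921/6029 ≈ -0.15276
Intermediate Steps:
G = 942
u(P, R) = -7 + (-524 + P)/(492 + R) (u(P, R) = -7 + (P - 524)/(R + 492) = -7 + (-524 + P)/(492 + R))
1/u(G, 429) = 1/((-3968 + 942 - 7*429)/(492 + 429)) = 1/((-3968 + 942 - 3003)/921) = 1/((1/921)*(-6029)) = 1/(-6029/921) = -921/6029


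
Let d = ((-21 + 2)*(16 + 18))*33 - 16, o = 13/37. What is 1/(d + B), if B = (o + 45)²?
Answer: -1369/26390562 ≈ -5.1875e-5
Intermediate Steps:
o = 13/37 (o = 13*(1/37) = 13/37 ≈ 0.35135)
d = -21334 (d = -19*34*33 - 16 = -646*33 - 16 = -21318 - 16 = -21334)
B = 2815684/1369 (B = (13/37 + 45)² = (1678/37)² = 2815684/1369 ≈ 2056.7)
1/(d + B) = 1/(-21334 + 2815684/1369) = 1/(-26390562/1369) = -1369/26390562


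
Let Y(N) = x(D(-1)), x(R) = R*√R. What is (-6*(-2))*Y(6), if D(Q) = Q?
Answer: -12*I ≈ -12.0*I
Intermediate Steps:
x(R) = R^(3/2)
Y(N) = -I (Y(N) = (-1)^(3/2) = -I)
(-6*(-2))*Y(6) = (-6*(-2))*(-I) = 12*(-I) = -12*I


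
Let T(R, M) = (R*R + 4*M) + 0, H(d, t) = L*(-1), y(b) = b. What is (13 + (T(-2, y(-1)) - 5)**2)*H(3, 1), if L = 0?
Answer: 0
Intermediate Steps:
H(d, t) = 0 (H(d, t) = 0*(-1) = 0)
T(R, M) = R**2 + 4*M (T(R, M) = (R**2 + 4*M) + 0 = R**2 + 4*M)
(13 + (T(-2, y(-1)) - 5)**2)*H(3, 1) = (13 + (((-2)**2 + 4*(-1)) - 5)**2)*0 = (13 + ((4 - 4) - 5)**2)*0 = (13 + (0 - 5)**2)*0 = (13 + (-5)**2)*0 = (13 + 25)*0 = 38*0 = 0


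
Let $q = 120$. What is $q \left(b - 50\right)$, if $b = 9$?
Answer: $-4920$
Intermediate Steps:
$q \left(b - 50\right) = 120 \left(9 - 50\right) = 120 \left(-41\right) = -4920$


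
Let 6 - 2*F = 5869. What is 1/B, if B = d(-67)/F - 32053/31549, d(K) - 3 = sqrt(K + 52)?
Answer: -710125689537979/722197991673901 + 238190812574*I*sqrt(15)/722197991673901 ≈ -0.98328 + 0.0012774*I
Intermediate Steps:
F = -5863/2 (F = 3 - 1/2*5869 = 3 - 5869/2 = -5863/2 ≈ -2931.5)
d(K) = 3 + sqrt(52 + K) (d(K) = 3 + sqrt(K + 52) = 3 + sqrt(52 + K))
B = -26873719/26424541 - 2*I*sqrt(15)/5863 (B = (3 + sqrt(52 - 67))/(-5863/2) - 32053/31549 = (3 + sqrt(-15))*(-2/5863) - 32053*1/31549 = (3 + I*sqrt(15))*(-2/5863) - 4579/4507 = (-6/5863 - 2*I*sqrt(15)/5863) - 4579/4507 = -26873719/26424541 - 2*I*sqrt(15)/5863 ≈ -1.017 - 0.0013212*I)
1/B = 1/(-26873719/26424541 - 2*I*sqrt(15)/5863)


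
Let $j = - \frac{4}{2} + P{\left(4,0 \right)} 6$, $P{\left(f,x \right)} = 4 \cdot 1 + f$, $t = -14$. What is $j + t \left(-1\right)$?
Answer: $60$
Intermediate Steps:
$P{\left(f,x \right)} = 4 + f$
$j = 46$ ($j = - \frac{4}{2} + \left(4 + 4\right) 6 = \left(-4\right) \frac{1}{2} + 8 \cdot 6 = -2 + 48 = 46$)
$j + t \left(-1\right) = 46 - -14 = 46 + 14 = 60$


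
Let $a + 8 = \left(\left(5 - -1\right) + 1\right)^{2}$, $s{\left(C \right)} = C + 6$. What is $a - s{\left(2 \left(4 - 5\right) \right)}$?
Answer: $37$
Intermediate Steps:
$s{\left(C \right)} = 6 + C$
$a = 41$ ($a = -8 + \left(\left(5 - -1\right) + 1\right)^{2} = -8 + \left(\left(5 + 1\right) + 1\right)^{2} = -8 + \left(6 + 1\right)^{2} = -8 + 7^{2} = -8 + 49 = 41$)
$a - s{\left(2 \left(4 - 5\right) \right)} = 41 - \left(6 + 2 \left(4 - 5\right)\right) = 41 - \left(6 + 2 \left(-1\right)\right) = 41 - \left(6 - 2\right) = 41 - 4 = 37$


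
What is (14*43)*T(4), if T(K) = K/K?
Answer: 602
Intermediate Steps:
T(K) = 1
(14*43)*T(4) = (14*43)*1 = 602*1 = 602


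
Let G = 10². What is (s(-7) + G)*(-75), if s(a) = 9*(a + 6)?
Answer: -6825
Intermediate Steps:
s(a) = 54 + 9*a (s(a) = 9*(6 + a) = 54 + 9*a)
G = 100
(s(-7) + G)*(-75) = ((54 + 9*(-7)) + 100)*(-75) = ((54 - 63) + 100)*(-75) = (-9 + 100)*(-75) = 91*(-75) = -6825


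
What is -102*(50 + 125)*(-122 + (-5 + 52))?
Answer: 1338750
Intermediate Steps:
-102*(50 + 125)*(-122 + (-5 + 52)) = -102*175*(-122 + 47) = -102*175*(-75) = -102*(-13125) = -1*(-1338750) = 1338750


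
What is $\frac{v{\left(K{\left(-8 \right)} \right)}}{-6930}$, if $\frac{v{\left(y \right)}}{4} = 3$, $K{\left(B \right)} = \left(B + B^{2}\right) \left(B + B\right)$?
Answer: $- \frac{2}{1155} \approx -0.0017316$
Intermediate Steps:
$K{\left(B \right)} = 2 B \left(B + B^{2}\right)$ ($K{\left(B \right)} = \left(B + B^{2}\right) 2 B = 2 B \left(B + B^{2}\right)$)
$v{\left(y \right)} = 12$ ($v{\left(y \right)} = 4 \cdot 3 = 12$)
$\frac{v{\left(K{\left(-8 \right)} \right)}}{-6930} = \frac{12}{-6930} = 12 \left(- \frac{1}{6930}\right) = - \frac{2}{1155}$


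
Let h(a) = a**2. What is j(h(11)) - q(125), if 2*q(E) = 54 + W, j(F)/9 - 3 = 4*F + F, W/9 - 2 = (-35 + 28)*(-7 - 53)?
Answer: 3546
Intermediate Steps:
W = 3798 (W = 18 + 9*((-35 + 28)*(-7 - 53)) = 18 + 9*(-7*(-60)) = 18 + 9*420 = 18 + 3780 = 3798)
j(F) = 27 + 45*F (j(F) = 27 + 9*(4*F + F) = 27 + 9*(5*F) = 27 + 45*F)
q(E) = 1926 (q(E) = (54 + 3798)/2 = (1/2)*3852 = 1926)
j(h(11)) - q(125) = (27 + 45*11**2) - 1*1926 = (27 + 45*121) - 1926 = (27 + 5445) - 1926 = 5472 - 1926 = 3546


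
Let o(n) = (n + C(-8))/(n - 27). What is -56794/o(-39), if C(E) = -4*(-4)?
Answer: -3748404/23 ≈ -1.6297e+5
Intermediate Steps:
C(E) = 16
o(n) = (16 + n)/(-27 + n) (o(n) = (n + 16)/(n - 27) = (16 + n)/(-27 + n))
-56794/o(-39) = -56794*(-27 - 39)/(16 - 39) = -56794/(-23/(-66)) = -56794/((-1/66*(-23))) = -56794/23/66 = -56794*66/23 = -3748404/23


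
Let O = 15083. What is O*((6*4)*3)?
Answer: 1085976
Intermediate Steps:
O*((6*4)*3) = 15083*((6*4)*3) = 15083*(24*3) = 15083*72 = 1085976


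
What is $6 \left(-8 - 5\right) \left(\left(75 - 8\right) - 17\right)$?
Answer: $-3900$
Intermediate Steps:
$6 \left(-8 - 5\right) \left(\left(75 - 8\right) - 17\right) = 6 \left(-13\right) \left(\left(75 - 8\right) - 17\right) = - 78 \left(67 - 17\right) = \left(-78\right) 50 = -3900$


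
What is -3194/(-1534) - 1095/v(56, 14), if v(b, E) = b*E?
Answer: 412183/601328 ≈ 0.68545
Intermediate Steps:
v(b, E) = E*b
-3194/(-1534) - 1095/v(56, 14) = -3194/(-1534) - 1095/(14*56) = -3194*(-1/1534) - 1095/784 = 1597/767 - 1095*1/784 = 1597/767 - 1095/784 = 412183/601328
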